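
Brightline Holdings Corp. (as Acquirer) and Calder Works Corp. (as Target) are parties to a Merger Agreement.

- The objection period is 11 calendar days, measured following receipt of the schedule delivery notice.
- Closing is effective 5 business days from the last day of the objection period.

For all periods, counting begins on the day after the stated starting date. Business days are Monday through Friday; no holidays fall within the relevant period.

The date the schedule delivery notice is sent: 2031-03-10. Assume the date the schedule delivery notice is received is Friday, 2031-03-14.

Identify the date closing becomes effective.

2031-04-01

Adding 11 calendar days to 2031-03-14 gives 2031-03-25, which is the last day of the objection period.
The date closing becomes effective: counting 5 business days from Tuesday, 2031-03-25 (Mar 26, Mar 27, Mar 28, Mar 31, Apr 1, skipping weekends) reaches Tuesday, 2031-04-01.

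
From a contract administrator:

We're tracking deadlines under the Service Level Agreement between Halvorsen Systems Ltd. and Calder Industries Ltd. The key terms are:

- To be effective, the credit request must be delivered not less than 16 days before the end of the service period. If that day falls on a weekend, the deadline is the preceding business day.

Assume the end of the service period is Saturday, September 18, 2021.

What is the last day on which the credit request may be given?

September 2, 2021

Counting back 16 calendar days from September 18, 2021 gives September 2, 2021. That is a Thursday, so no adjustment is needed.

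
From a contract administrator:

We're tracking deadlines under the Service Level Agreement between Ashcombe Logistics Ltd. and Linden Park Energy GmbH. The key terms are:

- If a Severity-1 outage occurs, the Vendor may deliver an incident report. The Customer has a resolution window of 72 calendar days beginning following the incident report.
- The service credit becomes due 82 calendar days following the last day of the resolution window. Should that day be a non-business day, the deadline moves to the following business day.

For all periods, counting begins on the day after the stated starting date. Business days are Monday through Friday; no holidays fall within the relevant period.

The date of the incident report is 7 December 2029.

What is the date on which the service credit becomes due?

Adding 72 calendar days to 7 December 2029 gives 17 February 2030, which is the last day of the resolution window.
Adding 82 calendar days to 17 February 2030 gives 10 May 2030, which is the date on which the service credit becomes due. 10 May 2030 is a Friday, so no roll-forward applies.

10 May 2030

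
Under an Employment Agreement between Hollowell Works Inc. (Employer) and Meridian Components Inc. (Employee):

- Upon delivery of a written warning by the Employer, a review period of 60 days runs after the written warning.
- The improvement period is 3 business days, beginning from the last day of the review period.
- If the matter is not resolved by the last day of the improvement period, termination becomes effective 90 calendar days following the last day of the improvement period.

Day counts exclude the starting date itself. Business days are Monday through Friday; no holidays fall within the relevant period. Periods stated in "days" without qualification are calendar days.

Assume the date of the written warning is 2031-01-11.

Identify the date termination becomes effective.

2031-06-15

The last day of the review period: 60 calendar days after 2031-01-11 is 2031-03-12.
From Wednesday, 2031-03-12, 3 business days (Mar 13, Mar 14, Mar 17, skipping weekends) brings us to Monday, 2031-03-17, which is the last day of the improvement period.
The date termination becomes effective: 90 calendar days after 2031-03-17 is 2031-06-15.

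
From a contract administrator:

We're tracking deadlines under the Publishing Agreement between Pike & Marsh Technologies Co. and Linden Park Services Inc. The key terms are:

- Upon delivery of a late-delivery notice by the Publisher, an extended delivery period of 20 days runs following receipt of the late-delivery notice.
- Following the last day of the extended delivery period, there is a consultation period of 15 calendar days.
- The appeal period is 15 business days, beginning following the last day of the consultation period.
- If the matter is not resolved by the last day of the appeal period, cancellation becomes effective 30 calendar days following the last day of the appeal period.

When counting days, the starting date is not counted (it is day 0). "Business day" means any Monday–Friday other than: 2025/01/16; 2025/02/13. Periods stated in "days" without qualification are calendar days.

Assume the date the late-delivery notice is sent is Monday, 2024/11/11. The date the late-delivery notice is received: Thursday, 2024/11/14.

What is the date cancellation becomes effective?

The last day of the extended delivery period: 20 calendar days after 2024/11/14 is 2024/12/04.
The last day of the consultation period: 15 calendar days after 2024/12/04 is 2024/12/19.
The last day of the appeal period: 15 business days after Thursday, 2024/12/19, skipping weekends — Dec 20, Dec 23, Dec 24, Dec 25, …, Jan 7, Jan 8, Jan 9 — lands on Thursday, 2025/01/09.
The date cancellation becomes effective: 30 calendar days after 2025/01/09 is 2025/02/08.

2025/02/08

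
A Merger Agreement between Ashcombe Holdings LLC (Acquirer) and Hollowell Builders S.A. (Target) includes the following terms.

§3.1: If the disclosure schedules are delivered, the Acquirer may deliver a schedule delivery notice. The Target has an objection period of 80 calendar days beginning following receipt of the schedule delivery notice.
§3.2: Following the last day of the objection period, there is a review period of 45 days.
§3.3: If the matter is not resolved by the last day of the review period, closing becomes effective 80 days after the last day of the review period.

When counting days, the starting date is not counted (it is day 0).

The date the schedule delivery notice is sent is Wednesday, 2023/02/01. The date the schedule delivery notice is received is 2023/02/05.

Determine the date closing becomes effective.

The last day of the objection period: 80 calendar days after 2023/02/05 is 2023/04/26.
Adding 45 calendar days to 2023/04/26 gives 2023/06/10, which is the last day of the review period.
The date closing becomes effective: 80 calendar days after 2023/06/10 is 2023/08/29.

2023/08/29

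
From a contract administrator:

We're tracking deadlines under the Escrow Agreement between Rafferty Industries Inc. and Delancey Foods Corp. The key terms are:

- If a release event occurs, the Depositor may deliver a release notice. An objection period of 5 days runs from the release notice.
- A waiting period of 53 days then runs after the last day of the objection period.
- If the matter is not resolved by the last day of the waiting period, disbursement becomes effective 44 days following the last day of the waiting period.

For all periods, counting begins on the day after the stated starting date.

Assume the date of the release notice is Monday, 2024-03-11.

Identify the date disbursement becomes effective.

The last day of the objection period: 5 calendar days after 2024-03-11 is 2024-03-16.
The last day of the waiting period: 53 calendar days after 2024-03-16 is 2024-05-08.
Adding 44 calendar days to 2024-05-08 gives 2024-06-21, which is the date disbursement becomes effective.

2024-06-21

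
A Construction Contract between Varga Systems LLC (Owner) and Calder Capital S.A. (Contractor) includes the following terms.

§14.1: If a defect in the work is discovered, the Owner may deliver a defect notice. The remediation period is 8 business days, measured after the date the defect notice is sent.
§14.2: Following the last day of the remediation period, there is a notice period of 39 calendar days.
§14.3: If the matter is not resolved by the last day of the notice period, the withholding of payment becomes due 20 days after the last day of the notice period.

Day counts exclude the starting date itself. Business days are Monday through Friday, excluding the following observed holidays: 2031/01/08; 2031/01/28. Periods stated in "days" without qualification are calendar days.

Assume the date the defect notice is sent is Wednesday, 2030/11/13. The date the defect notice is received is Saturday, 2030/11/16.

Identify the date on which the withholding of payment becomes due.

2031/01/23

The last day of the remediation period: 8 business days after Wednesday, 2030/11/13, skipping weekends — Nov 14, Nov 15, Nov 18, Nov 19, Nov 20, Nov 21, Nov 22, Nov 25 — lands on Monday, 2030/11/25.
The last day of the notice period: 2030/11/25 + 39 days = 2031/01/03.
Adding 20 calendar days to 2031/01/03 gives 2031/01/23, which is the date on which the withholding of payment becomes due.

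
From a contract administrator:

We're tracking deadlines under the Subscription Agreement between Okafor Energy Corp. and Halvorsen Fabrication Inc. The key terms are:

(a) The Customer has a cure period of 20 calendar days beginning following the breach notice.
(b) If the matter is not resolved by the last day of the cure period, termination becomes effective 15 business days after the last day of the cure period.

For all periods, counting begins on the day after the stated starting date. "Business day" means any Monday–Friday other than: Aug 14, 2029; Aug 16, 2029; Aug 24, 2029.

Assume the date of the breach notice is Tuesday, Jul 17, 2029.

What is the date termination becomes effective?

Aug 30, 2029

Adding 20 calendar days to Jul 17, 2029 gives Aug 6, 2029, which is the last day of the cure period.
The date termination becomes effective: counting 15 business days from Monday, Aug 6, 2029 (Aug 7, Aug 8, Aug 9, Aug 10, …, Aug 28, Aug 29, Aug 30, skipping weekends and the listed holidays on Aug 14, Aug 16, Aug 24) reaches Thursday, Aug 30, 2029.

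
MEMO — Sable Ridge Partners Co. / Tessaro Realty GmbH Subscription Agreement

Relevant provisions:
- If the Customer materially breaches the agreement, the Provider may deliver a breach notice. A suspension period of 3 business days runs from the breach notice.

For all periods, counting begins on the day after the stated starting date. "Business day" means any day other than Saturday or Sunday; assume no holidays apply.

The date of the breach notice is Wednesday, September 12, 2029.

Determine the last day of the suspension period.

The last day of the suspension period: counting 3 business days from Wednesday, September 12, 2029 (Sep 13, Sep 14, Sep 17, skipping weekends) reaches Monday, September 17, 2029.

September 17, 2029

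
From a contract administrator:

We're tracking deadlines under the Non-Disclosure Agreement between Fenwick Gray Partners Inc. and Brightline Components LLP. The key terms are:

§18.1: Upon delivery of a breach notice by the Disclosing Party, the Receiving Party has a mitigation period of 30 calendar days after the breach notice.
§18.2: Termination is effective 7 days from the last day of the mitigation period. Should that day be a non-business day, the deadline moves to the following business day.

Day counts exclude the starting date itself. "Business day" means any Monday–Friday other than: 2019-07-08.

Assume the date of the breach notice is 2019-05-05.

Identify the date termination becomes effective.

2019-06-11

The last day of the mitigation period: 2019-05-05 + 30 days = 2019-06-04.
The date termination becomes effective: 2019-06-04 + 7 days = 2019-06-11. 2019-06-11 is a Tuesday and is not a listed holiday, so no roll-forward applies.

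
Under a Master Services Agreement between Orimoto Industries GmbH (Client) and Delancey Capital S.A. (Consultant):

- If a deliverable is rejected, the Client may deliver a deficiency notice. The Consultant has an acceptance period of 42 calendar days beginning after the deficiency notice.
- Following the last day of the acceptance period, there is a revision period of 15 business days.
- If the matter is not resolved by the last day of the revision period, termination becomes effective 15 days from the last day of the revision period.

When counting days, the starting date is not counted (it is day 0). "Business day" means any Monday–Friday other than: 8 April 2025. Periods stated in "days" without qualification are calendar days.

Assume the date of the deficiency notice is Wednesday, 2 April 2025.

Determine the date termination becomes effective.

19 June 2025

Adding 42 calendar days to 2 April 2025 gives 14 May 2025, which is the last day of the acceptance period.
The last day of the revision period: 15 business days after Wednesday, 14 May 2025, skipping weekends — May 15, May 16, May 19, May 20, …, Jun 2, Jun 3, Jun 4 — lands on Wednesday, 4 June 2025.
Adding 15 calendar days to 4 June 2025 gives 19 June 2025, which is the date termination becomes effective.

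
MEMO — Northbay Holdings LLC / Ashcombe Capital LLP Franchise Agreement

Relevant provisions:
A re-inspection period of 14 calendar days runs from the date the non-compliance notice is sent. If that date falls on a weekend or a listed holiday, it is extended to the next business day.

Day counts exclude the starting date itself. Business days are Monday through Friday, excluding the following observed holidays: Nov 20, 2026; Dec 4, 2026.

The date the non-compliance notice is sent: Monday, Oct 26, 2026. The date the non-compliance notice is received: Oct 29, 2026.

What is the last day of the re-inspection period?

The last day of the re-inspection period: Oct 26, 2026 + 14 days = Nov 9, 2026. Nov 9, 2026 is a Monday and is not a listed holiday, so no roll-forward applies.

Nov 9, 2026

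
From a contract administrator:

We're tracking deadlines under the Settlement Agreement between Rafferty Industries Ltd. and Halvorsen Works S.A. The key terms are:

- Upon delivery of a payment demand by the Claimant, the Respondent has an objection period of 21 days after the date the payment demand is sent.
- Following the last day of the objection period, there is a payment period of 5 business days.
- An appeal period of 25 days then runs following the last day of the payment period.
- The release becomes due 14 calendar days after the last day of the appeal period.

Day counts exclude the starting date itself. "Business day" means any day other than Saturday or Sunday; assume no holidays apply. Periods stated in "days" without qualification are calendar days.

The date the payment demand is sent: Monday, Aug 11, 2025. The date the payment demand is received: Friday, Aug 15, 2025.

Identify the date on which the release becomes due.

The last day of the objection period: 21 calendar days after Aug 11, 2025 is Sep 1, 2025.
From Monday, Sep 1, 2025, 5 business days (Sep 2, Sep 3, Sep 4, Sep 5, Sep 8, skipping weekends) brings us to Monday, Sep 8, 2025, which is the last day of the payment period.
The last day of the appeal period: Sep 8, 2025 + 25 days = Oct 3, 2025.
The date on which the release becomes due: Oct 3, 2025 + 14 days = Oct 17, 2025.

Oct 17, 2025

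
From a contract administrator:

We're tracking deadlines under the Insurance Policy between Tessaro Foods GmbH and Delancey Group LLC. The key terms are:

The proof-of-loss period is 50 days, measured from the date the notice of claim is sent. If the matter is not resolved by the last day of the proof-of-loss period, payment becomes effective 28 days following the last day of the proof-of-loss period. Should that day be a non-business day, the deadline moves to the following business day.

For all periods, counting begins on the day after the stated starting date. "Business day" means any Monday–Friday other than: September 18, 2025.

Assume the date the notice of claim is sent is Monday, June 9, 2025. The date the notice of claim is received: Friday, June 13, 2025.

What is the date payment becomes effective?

Adding 50 calendar days to June 9, 2025 gives July 29, 2025, which is the last day of the proof-of-loss period.
Adding 28 calendar days to July 29, 2025 gives August 26, 2025, which is the date payment becomes effective. August 26, 2025 is a Tuesday and is not a listed holiday, so no roll-forward applies.

August 26, 2025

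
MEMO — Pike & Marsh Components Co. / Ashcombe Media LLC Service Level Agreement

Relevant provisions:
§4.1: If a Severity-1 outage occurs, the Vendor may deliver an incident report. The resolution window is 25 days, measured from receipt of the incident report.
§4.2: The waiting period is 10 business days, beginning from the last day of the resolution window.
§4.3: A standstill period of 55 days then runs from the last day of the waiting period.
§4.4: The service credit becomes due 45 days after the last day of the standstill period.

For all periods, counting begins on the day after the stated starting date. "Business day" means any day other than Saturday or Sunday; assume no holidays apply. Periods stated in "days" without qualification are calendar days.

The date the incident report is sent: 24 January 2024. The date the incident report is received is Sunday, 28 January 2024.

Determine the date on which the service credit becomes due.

15 June 2024

The last day of the resolution window: 28 January 2024 + 25 days = 22 February 2024.
The last day of the waiting period: counting 10 business days from Thursday, 22 February 2024 (Feb 23, Feb 26, Feb 27, Feb 28, Feb 29, Mar 1, Mar 4, Mar 5, Mar 6, Mar 7, skipping weekends) reaches Thursday, 7 March 2024.
Adding 55 calendar days to 7 March 2024 gives 1 May 2024, which is the last day of the standstill period.
The date on which the service credit becomes due: 45 calendar days after 1 May 2024 is 15 June 2024.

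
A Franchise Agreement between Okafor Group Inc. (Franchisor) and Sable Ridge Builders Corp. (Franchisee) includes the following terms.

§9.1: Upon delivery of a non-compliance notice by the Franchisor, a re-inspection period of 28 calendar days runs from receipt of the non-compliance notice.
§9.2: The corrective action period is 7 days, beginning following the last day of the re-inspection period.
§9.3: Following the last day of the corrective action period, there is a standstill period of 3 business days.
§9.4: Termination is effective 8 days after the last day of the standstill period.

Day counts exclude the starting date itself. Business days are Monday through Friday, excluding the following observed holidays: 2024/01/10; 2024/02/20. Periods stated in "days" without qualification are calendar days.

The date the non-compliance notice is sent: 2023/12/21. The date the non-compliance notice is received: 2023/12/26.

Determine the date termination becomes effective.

The last day of the re-inspection period: 2023/12/26 + 28 days = 2024/01/23.
Adding 7 calendar days to 2024/01/23 gives 2024/01/30, which is the last day of the corrective action period.
The last day of the standstill period: 3 business days after Tuesday, 2024/01/30, skipping weekends — Jan 31, Feb 1, Feb 2 — lands on Friday, 2024/02/02.
The date termination becomes effective: 8 calendar days after 2024/02/02 is 2024/02/10.

2024/02/10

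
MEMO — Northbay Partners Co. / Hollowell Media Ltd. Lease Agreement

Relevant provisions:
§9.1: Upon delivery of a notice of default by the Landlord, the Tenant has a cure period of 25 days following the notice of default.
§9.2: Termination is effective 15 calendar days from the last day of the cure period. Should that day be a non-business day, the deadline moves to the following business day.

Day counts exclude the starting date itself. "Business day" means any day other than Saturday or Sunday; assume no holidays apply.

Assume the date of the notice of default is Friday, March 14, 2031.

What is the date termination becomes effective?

Adding 25 calendar days to March 14, 2031 gives April 8, 2031, which is the last day of the cure period.
Adding 15 calendar days to April 8, 2031 gives April 23, 2031, which is the date termination becomes effective. April 23, 2031 is a Wednesday, so no roll-forward applies.

April 23, 2031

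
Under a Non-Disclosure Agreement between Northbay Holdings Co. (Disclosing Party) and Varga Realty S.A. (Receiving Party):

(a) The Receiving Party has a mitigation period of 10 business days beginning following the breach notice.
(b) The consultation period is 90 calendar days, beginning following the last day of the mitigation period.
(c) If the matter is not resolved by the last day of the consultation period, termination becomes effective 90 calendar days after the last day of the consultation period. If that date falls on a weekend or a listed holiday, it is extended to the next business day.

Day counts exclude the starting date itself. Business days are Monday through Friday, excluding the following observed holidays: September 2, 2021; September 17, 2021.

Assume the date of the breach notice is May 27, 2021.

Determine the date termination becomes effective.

The last day of the mitigation period: 10 business days after Thursday, May 27, 2021, skipping weekends — May 28, May 31, Jun 1, Jun 2, Jun 3, Jun 4, Jun 7, Jun 8, Jun 9, Jun 10 — lands on Thursday, June 10, 2021.
The last day of the consultation period: June 10, 2021 + 90 days = September 8, 2021.
Adding 90 calendar days to September 8, 2021 gives December 7, 2021, which is the date termination becomes effective. December 7, 2021 is a Tuesday and is not a listed holiday, so no roll-forward applies.

December 7, 2021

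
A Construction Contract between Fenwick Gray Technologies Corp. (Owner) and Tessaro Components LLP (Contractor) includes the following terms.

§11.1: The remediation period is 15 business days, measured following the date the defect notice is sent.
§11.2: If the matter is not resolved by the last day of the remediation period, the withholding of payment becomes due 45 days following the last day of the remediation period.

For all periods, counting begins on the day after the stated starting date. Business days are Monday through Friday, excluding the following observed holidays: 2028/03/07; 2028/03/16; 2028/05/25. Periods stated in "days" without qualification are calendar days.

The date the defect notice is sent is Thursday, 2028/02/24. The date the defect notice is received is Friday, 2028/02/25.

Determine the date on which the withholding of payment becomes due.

2028/05/04

From Thursday, 2028/02/24, 15 business days (Feb 25, Feb 28, Feb 29, Mar 1, …, Mar 15, Mar 17, Mar 20, skipping weekends and the listed holidays on Mar 7, Mar 16) brings us to Monday, 2028/03/20, which is the last day of the remediation period.
Adding 45 calendar days to 2028/03/20 gives 2028/05/04, which is the date on which the withholding of payment becomes due.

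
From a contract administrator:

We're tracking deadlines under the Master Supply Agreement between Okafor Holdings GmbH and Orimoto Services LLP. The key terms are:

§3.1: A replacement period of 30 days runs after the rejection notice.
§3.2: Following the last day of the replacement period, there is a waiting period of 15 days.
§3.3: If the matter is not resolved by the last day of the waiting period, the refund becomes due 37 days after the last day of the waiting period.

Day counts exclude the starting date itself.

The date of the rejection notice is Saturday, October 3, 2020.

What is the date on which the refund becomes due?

Adding 30 calendar days to October 3, 2020 gives November 2, 2020, which is the last day of the replacement period.
Adding 15 calendar days to November 2, 2020 gives November 17, 2020, which is the last day of the waiting period.
The date on which the refund becomes due: 37 calendar days after November 17, 2020 is December 24, 2020.

December 24, 2020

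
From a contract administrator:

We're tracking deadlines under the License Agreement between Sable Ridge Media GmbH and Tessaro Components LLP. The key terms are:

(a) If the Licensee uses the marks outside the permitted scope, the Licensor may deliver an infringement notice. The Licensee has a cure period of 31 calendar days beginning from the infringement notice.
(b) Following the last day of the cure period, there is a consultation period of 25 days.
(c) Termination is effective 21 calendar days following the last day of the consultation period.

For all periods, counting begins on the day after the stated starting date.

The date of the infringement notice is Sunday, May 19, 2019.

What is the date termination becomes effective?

The last day of the cure period: 31 calendar days after May 19, 2019 is June 19, 2019.
The last day of the consultation period: June 19, 2019 + 25 days = July 14, 2019.
The date termination becomes effective: July 14, 2019 + 21 days = August 4, 2019.

August 4, 2019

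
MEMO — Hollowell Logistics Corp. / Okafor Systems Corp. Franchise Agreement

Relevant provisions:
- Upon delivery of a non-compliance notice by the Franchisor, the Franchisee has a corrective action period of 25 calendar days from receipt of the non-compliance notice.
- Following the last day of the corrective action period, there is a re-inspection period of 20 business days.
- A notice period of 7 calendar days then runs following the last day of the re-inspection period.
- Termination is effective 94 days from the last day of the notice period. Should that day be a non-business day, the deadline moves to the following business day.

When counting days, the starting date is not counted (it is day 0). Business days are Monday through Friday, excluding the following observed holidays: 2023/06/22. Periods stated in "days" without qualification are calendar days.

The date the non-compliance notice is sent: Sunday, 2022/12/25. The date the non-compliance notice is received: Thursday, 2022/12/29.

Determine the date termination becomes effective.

Adding 25 calendar days to 2022/12/29 gives 2023/01/23, which is the last day of the corrective action period.
The last day of the re-inspection period: counting 20 business days from Monday, 2023/01/23 (Jan 24, Jan 25, Jan 26, Jan 27, …, Feb 16, Feb 17, Feb 20, skipping weekends) reaches Monday, 2023/02/20.
Adding 7 calendar days to 2023/02/20 gives 2023/02/27, which is the last day of the notice period.
Adding 94 calendar days to 2023/02/27 gives 2023/06/01, which is the date termination becomes effective. 2023/06/01 is a Thursday and is not a listed holiday, so no roll-forward applies.

2023/06/01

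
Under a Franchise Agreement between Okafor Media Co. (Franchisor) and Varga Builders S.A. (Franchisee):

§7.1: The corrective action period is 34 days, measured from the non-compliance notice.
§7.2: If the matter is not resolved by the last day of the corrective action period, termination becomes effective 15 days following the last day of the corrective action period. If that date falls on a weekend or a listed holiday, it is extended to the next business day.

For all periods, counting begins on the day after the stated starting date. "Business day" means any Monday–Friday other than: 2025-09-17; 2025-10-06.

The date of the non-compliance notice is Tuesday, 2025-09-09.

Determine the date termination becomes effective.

The last day of the corrective action period: 2025-09-09 + 34 days = 2025-10-13.
The date termination becomes effective: 2025-10-13 + 15 days = 2025-10-28. 2025-10-28 is a Tuesday and is not a listed holiday, so no roll-forward applies.

2025-10-28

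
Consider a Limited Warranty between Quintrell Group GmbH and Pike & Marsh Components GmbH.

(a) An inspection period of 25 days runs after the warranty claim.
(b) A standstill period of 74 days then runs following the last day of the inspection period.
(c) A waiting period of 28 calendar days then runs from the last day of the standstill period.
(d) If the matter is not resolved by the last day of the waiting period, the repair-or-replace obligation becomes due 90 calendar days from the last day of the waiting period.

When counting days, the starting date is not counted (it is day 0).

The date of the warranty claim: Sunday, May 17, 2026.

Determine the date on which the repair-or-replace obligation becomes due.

The last day of the inspection period: 25 calendar days after May 17, 2026 is Jun 11, 2026.
The last day of the standstill period: Jun 11, 2026 + 74 days = Aug 24, 2026.
The last day of the waiting period: 28 calendar days after Aug 24, 2026 is Sep 21, 2026.
The date on which the repair-or-replace obligation becomes due: Sep 21, 2026 + 90 days = Dec 20, 2026.

Dec 20, 2026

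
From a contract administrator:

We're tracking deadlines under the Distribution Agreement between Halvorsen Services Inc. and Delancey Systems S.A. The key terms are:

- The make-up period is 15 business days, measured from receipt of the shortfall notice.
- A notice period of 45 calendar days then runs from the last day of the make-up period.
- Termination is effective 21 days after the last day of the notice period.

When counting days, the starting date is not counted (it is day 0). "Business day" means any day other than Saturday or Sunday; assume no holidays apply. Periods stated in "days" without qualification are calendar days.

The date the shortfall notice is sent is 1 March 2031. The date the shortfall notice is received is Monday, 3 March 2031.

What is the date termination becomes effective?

29 May 2031

The last day of the make-up period: 15 business days after Monday, 3 March 2031, skipping weekends — Mar 4, Mar 5, Mar 6, Mar 7, …, Mar 20, Mar 21, Mar 24 — lands on Monday, 24 March 2031.
The last day of the notice period: 45 calendar days after 24 March 2031 is 8 May 2031.
The date termination becomes effective: 21 calendar days after 8 May 2031 is 29 May 2031.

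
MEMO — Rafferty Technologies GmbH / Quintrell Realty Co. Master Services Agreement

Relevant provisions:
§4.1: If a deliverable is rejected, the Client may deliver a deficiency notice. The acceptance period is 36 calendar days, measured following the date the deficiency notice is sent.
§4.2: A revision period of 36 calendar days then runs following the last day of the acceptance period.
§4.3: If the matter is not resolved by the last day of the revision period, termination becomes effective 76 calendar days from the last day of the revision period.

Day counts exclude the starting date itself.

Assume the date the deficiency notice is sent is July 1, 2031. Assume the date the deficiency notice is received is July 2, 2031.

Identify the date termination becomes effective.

November 26, 2031

Adding 36 calendar days to July 1, 2031 gives August 6, 2031, which is the last day of the acceptance period.
Adding 36 calendar days to August 6, 2031 gives September 11, 2031, which is the last day of the revision period.
The date termination becomes effective: September 11, 2031 + 76 days = November 26, 2031.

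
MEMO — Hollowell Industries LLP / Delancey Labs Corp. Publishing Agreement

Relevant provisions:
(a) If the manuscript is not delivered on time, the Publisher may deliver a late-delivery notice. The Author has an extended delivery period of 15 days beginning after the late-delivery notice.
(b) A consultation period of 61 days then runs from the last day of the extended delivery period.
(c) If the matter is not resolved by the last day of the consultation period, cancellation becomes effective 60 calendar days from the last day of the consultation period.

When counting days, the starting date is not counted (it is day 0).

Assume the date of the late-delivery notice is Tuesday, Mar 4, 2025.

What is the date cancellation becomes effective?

The last day of the extended delivery period: 15 calendar days after Mar 4, 2025 is Mar 19, 2025.
The last day of the consultation period: Mar 19, 2025 + 61 days = May 19, 2025.
The date cancellation becomes effective: May 19, 2025 + 60 days = Jul 18, 2025.

Jul 18, 2025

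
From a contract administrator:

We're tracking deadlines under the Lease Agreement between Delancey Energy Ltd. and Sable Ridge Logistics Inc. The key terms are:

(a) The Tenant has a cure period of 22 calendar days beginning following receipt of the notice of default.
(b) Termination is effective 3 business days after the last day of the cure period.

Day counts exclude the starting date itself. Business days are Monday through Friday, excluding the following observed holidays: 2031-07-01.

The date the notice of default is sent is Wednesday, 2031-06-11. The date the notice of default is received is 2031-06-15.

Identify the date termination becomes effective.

The last day of the cure period: 22 calendar days after 2031-06-15 is 2031-07-07.
The date termination becomes effective: 3 business days after Monday, 2031-07-07, skipping weekends — Jul 8, Jul 9, Jul 10 — lands on Thursday, 2031-07-10.

2031-07-10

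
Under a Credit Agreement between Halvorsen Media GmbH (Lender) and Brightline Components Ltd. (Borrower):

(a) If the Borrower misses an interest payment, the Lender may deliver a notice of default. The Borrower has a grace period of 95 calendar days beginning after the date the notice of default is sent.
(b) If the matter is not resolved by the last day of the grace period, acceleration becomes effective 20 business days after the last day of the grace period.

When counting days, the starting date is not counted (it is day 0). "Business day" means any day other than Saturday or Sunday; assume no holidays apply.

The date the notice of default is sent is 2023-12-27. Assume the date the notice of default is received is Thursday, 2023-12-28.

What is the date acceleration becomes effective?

Adding 95 calendar days to 2023-12-27 gives 2024-03-31, which is the last day of the grace period.
The date acceleration becomes effective: counting 20 business days from Sunday, 2024-03-31 (Apr 1, Apr 2, Apr 3, Apr 4, …, Apr 24, Apr 25, Apr 26, skipping weekends) reaches Friday, 2024-04-26.

2024-04-26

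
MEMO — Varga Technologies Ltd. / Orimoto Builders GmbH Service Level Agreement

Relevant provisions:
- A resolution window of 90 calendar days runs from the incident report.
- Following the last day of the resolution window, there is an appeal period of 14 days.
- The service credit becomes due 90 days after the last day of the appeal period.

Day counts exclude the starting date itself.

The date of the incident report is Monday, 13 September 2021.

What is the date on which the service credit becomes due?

26 March 2022

Adding 90 calendar days to 13 September 2021 gives 12 December 2021, which is the last day of the resolution window.
Adding 14 calendar days to 12 December 2021 gives 26 December 2021, which is the last day of the appeal period.
The date on which the service credit becomes due: 90 calendar days after 26 December 2021 is 26 March 2022.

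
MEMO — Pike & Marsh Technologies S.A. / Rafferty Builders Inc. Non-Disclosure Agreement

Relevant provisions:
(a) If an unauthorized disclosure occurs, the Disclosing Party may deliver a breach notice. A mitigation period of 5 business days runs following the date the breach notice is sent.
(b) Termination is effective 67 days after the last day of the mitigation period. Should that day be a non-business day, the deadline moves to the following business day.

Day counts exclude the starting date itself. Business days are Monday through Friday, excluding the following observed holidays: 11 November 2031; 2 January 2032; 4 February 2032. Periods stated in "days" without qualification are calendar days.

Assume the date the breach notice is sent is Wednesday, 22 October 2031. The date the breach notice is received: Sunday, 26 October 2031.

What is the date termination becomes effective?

The last day of the mitigation period: 5 business days after Wednesday, 22 October 2031, skipping weekends — Oct 23, Oct 24, Oct 27, Oct 28, Oct 29 — lands on Wednesday, 29 October 2031.
The date termination becomes effective: 67 calendar days after 29 October 2031 is 4 January 2032. That falls on a Sunday, so it rolls to the next business day, Monday, 5 January 2032.

5 January 2032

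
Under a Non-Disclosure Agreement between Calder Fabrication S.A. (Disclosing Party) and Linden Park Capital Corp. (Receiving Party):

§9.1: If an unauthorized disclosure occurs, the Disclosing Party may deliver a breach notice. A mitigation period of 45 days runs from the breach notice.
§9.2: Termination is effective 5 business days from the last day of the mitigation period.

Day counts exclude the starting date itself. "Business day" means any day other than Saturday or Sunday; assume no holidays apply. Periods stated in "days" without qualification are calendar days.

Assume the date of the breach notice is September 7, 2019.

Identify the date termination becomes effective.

The last day of the mitigation period: September 7, 2019 + 45 days = October 22, 2019.
The date termination becomes effective: counting 5 business days from Tuesday, October 22, 2019 (Oct 23, Oct 24, Oct 25, Oct 28, Oct 29, skipping weekends) reaches Tuesday, October 29, 2019.

October 29, 2019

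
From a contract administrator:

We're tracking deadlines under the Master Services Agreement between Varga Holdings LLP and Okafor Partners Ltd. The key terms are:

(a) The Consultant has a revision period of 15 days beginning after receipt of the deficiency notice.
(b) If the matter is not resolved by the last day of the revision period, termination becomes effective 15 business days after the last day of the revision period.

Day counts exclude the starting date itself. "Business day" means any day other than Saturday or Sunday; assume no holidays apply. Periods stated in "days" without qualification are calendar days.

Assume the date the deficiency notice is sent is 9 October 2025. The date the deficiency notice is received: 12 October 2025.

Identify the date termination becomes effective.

17 November 2025

The last day of the revision period: 12 October 2025 + 15 days = 27 October 2025.
The date termination becomes effective: 15 business days after Monday, 27 October 2025, skipping weekends — Oct 28, Oct 29, Oct 30, Oct 31, …, Nov 13, Nov 14, Nov 17 — lands on Monday, 17 November 2025.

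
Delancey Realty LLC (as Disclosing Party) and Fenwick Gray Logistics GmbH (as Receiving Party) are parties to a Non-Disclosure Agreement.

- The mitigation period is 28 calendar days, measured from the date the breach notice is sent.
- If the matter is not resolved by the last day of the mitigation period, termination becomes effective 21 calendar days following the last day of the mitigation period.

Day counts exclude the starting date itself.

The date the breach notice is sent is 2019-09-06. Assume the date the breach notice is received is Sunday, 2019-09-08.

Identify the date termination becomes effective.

2019-10-25

The last day of the mitigation period: 2019-09-06 + 28 days = 2019-10-04.
The date termination becomes effective: 2019-10-04 + 21 days = 2019-10-25.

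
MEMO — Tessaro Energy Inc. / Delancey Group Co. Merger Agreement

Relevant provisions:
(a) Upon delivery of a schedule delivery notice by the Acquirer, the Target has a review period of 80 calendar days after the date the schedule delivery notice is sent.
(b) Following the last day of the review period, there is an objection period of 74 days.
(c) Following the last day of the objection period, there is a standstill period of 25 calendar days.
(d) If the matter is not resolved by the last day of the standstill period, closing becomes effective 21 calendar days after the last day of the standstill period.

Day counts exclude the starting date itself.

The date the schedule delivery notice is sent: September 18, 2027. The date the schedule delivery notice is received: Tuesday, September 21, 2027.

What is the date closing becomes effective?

The last day of the review period: 80 calendar days after September 18, 2027 is December 7, 2027.
The last day of the objection period: 74 calendar days after December 7, 2027 is February 19, 2028.
The last day of the standstill period: 25 calendar days after February 19, 2028 is March 15, 2028.
The date closing becomes effective: 21 calendar days after March 15, 2028 is April 5, 2028.

April 5, 2028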